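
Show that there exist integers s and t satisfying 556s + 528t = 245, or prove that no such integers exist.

Both 556 and 528 are divisible by gcd(556, 528) = 4, hence so is any combination 556s + 528t.
But 245 = 4·61 + 1, so 4 ∤ 245.
Therefore 556s + 528t = 245 has no solution in integers.

No, no such integers exist.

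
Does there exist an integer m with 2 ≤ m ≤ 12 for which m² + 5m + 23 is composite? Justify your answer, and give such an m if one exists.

There is no such integer m in that range.

The values for m = 2, 3, …, 12 are 37, 47, 59, 73, 89, 107, 127, 149, 173, 199, 227, and each of these is prime.
So no value in the range makes the expression composite.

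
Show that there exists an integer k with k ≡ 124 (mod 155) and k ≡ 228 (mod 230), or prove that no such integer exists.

No such integer exists.

gcd(155, 230) = 5. If k ≡ 124 (mod 155) and k ≡ 228 (mod 230), then k ≡ 124 (mod 5) and k ≡ 228 (mod 5).
These are incompatible: 124 − 228 = -104 is not divisible by 5.
Hence the system has no solution.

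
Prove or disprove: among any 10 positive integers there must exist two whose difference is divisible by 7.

Each integer lies in one of the 7 residue classes modulo 7.
With 10 integers and only 7 classes, the pigeonhole principle forces two of them, say a and b, into the same class.
Then a ≡ b (mod 7), i.e. 7 ∣ (a − b).

True.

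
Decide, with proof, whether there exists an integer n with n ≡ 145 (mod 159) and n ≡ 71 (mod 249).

Reduce both congruences modulo 3, which divides 159 and 249: they say n ≡ 145 (mod 3) and n ≡ 71 (mod 3).
These are incompatible: 145 − 71 = 74 is not divisible by 3.
Therefore no such n exists.

No such integer exists.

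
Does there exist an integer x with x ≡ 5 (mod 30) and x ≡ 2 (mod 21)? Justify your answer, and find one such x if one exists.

x = 65

The moduli are not coprime: gcd(30, 21) = 3. Compatibility requires 3 ∣ (2 − 5) = -3, which holds, so solutions exist.
Step through x = 5, 5 + 30, 5 + 2·30, …: the values 5, 35, 65 reduce mod 21 to 5, 14, 2. The value 65 hits 2.
Verify: 65 = 2·30 + 5 and 65 = 3·21 + 2. ✓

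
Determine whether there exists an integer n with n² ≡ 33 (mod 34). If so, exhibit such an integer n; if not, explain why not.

Take n = 13. Then 13² = 169 = 4·34 + 33, so 13² ≡ 33 (mod 34).

n = 13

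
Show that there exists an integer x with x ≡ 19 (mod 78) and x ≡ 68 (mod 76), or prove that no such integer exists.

Both moduli are multiples of 2 = gcd(78, 76), so any solution would satisfy x ≡ 19 and x ≡ 68 modulo 2 simultaneously.
These are incompatible: 19 − 68 = -49 is not divisible by 2.
Hence the system has no solution.

No such integer exists.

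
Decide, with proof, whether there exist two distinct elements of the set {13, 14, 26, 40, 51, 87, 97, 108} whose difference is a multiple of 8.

Reduce each element modulo 8: 13↦5, 14↦6, 26↦2, 40↦0, 51↦3, 87↦7, 97↦1, 108↦4.
All 8 residues are distinct, so no two elements differ by a multiple of 8.

No such pair exists.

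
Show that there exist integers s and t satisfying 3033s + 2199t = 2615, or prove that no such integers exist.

Any value of 3033s + 2199t is a multiple of gcd(3033, 2199) = 3.
But 2615 = 3·871 + 2, so 3 ∤ 2615.
Therefore 3033s + 2199t = 2615 has no solution in integers.

No, no such integers exist.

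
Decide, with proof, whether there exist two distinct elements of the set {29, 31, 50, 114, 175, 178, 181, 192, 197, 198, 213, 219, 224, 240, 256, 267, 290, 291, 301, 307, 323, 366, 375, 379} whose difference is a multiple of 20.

31 and 291 are such a pair.

Reduce each element mod 20: 29↦9, 31↦11, 50↦10, 114↦14, 175↦15, 178↦18, 181↦1, 192↦12, 197↦17, 198↦18, 213↦13, 219↦19, 224↦4, 240↦0, 256↦16, 267↦7, 290↦10, 291↦11, 301↦1, 307↦7, 323↦3, 366↦6, 375↦15, 379↦19. The residue 11 repeats (at 31 and 291), and 291 − 31 = 260 = 13·20.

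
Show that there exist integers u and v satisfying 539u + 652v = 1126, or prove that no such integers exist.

u = 342, v = -281

Since gcd(539, 652) = 1, every integer is an integer combination of 539 and 652.
Run the Euclidean algorithm on 652 and 539: 652 = 1·539 + 113, 539 = 4·113 + 87, 113 = 1·87 + 26, 87 = 3·26 + 9, 26 = 2·9 + 8, 9 = 1·8 + 1, 8 = 8·1 + 0.
Unwinding: 1 = 9 − 1·8 = 9 − (26 − 2·9) = −26 + 3·9 = −26 + 3·(87 − 3·26) = 3·87 − 10·26 = 3·87 − 10·(113 − 1·87) = −10·113 + 13·87 = −10·113 + 13·(539 − 4·113) = 13·539 − 62·113 = 13·539 − 62·(652 − 1·539) = −62·652 + 75·539, i.e. 539·75 + 652·(-62) = 1.
Times 1126: 539·84450 + 652·(-69812) = 1126, so (84450, -69812) solves it.
Shifting by a multiple of (652, −539) keeps it a solution: u = 84450 − 129·652 = 342, v = -69812 + 129·539 = -281.
Indeed 539·342 + 652·(-281) = 184338 − 183212 = 1126.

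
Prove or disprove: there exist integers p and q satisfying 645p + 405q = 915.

gcd(645, 405) = 15, and 15 divides 915, so integer solutions exist.
Dividing through by 15 reduces the equation to 43p + 27q = 61.
Run the Euclidean algorithm on 43 and 27: 43 = 1·27 + 16, 27 = 1·16 + 11, 16 = 1·11 + 5, 11 = 2·5 + 1, 5 = 5·1 + 0.
Back-substituting, 1 = 11 − 2·5 = 11 − 2·(16 − 1·11) = −2·16 + 3·11 = −2·16 + 3·(27 − 1·16) = 3·27 − 5·16 = 3·27 − 5·(43 − 1·27) = −5·43 + 8·27; that is, 43·(-5) + 27·8 = 1.
Scaling by 61 gives the particular solution (p, q) = (-305, 488).
Shifting by a multiple of (27, −43) keeps it a solution: p = -305 + 12·27 = 19, q = 488 − 12·43 = -28.
Indeed 645·19 + 405·(-28) = 12255 − 11340 = 915.

p = 19, q = -28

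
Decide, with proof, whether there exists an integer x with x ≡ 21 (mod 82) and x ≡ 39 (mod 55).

Since 82 and 55 share no common factor, CRT says the pair of congruences has a solution (unique mod 4510).
Any solution of the first congruence is x = 21 + 82t; substituting into the second, 82t ≡ 39 − 21 ≡ 18 (mod 55).
82 ≡ 27 (mod 55), so this reads 27t ≡ 18 (mod 55). Note 27·53 = 1431 ≡ 1 (mod 55) (as 1431 − 1 = 26·55), so 27⁻¹ ≡ 53.
Multiplying by 53: t ≡ 53·18 = 954 ≡ 19 (mod 55).
Taking t = 19 gives x = 21 + 82·19 = 1579.
Check: 1579 mod 82 = 21, 1579 mod 55 = 39. ✓

x = 1579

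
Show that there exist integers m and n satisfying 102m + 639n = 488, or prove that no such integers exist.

No, no such integers exist.

gcd(102, 639) = 3, so every integer of the form 102m + 639n is a multiple of 3.
However 488 leaves remainder 2 on division by 3.
So the equation is unsolvable over ℤ.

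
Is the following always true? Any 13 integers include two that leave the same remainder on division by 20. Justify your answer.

No, the set {1, 2, 3, 4, 5, 6, 7, 8, 9, 10, 11, 12, 13} is a counterexample.

Consider the 13 integers 1, 2, …, 13. They lie in distinct residue classes modulo 20, since 13 ≤ 20.
So no two of them leave the same remainder on division by 20; the claim fails for this set.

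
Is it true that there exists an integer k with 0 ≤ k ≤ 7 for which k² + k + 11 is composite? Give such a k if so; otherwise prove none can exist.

No, no such integer k in that range exists.

The values for k = 0, 1, …, 7 are 11, 13, 17, 23, 31, 41, 53, 67, and each of these is prime.
So no value in the range makes the expression composite.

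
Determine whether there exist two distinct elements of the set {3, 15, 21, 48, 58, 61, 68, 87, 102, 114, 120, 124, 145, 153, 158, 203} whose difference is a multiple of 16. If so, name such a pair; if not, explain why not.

Reduce each element modulo 16: 3↦3, 15↦15, 21↦5, 48↦0, 58↦10, 61↦13, 68↦4, 87↦7, 102↦6, 114↦2, 120↦8, 124↦12, 145↦1, 153↦9, 158↦14, 203↦11.
These 16 residues are pairwise different, hence no difference of two elements is divisible by 16.

No such pair exists.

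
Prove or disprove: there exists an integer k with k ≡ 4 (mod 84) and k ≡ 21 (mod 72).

Both moduli are multiples of 12 = gcd(84, 72), so any solution would satisfy k ≡ 4 and k ≡ 21 modulo 12 simultaneously.
However 4 ≡ 4 and 21 ≡ 9 (mod 12), and 4 ≠ 9.
Therefore no such k exists.

No, no such integer exists.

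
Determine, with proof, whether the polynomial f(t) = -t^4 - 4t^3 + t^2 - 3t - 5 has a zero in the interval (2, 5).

The endpoint values f(2) = -55 and f(5) = -1120 are both negative. Claim: f(t) < 0 for every t in (2, 5).
Shift to the endpoint 2: with t = 2 + u (0 < u < 3), one computes f(2 + u) = -u^4 - 12u^3 - 47u^2 - 79u - 55.
All 5 nonzero coefficients of this polynomial in u are negative; hence for u > 0 the value is a sum of negative terms (the constant -55 among them).
So f is strictly negative on (2, 5); no root exists in the interval.

f has no root in that interval.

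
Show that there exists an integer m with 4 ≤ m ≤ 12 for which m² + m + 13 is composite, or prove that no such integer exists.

m = 4

At m = 4: 4² + 4 + 13 = 33 = 3·11, which is composite.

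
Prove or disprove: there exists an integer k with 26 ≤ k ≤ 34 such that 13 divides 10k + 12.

k = 30

Try k = 30: 10·30 + 12 = 312 = 24·13, which is divisible by 13.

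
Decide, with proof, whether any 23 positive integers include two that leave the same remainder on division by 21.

Partition the integers by their residue mod 21; there are 21 classes.
With 23 integers and only 21 classes, the pigeonhole principle forces two of them, say a and b, into the same class.
That is, a and b leave the same remainder on division by 21, as claimed.

Yes, this is always true.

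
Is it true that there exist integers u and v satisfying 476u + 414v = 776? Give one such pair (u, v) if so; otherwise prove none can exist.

gcd(476, 414) = 2, and 2 divides 776, so integer solutions exist.
Dividing through by 2 reduces the equation to 238u + 207v = 388.
Euclidean algorithm: 238 = 1·207 + 31, 207 = 6·31 + 21, 31 = 1·21 + 10, 21 = 2·10 + 1, 10 = 10·1 + 0.
Working back up the chain: 1 = 21 − 2·10 = 21 − 2·(31 − 1·21) = −2·31 + 3·21 = −2·31 + 3·(207 − 6·31) = 3·207 − 20·31 = 3·207 − 20·(238 − 1·207) = −20·238 + 23·207. So 238·(-20) + 207·23 = 1.
Times 388: 238·(-7760) + 207·8924 = 388, so (-7760, 8924) solves it.
The general solution is u = -7760 + 207k, v = 8924 − 238k; taking k = 38 gives the smaller pair u = 106, v = -120.
Indeed 476·106 + 414·(-120) = 50456 − 49680 = 776.

u = 106, v = -120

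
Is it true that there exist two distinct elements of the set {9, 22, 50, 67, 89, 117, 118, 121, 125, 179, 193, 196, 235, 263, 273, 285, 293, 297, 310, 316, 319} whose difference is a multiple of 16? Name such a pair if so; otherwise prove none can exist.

Reduce each element mod 16: 9↦9, 22↦6, 50↦2, 67↦3, 89↦9, 117↦5, 118↦6, 121↦9, 125↦13, 179↦3, 193↦1, 196↦4, 235↦11, 263↦7, 273↦1, 285↦13, 293↦5, 297↦9, 310↦6, 316↦12, 319↦15. The residue 9 repeats (at 9 and 89), and 89 − 9 = 80 = 5·16.

Yes: 9 and 89.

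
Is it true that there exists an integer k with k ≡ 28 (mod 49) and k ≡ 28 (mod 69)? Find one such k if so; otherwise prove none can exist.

k = 28

gcd(49, 69) = 1, so the Chinese Remainder Theorem guarantees exactly one residue class mod 3381 satisfying both.
Write k = 28 + 49t and require 28 + 49t ≡ 28 (mod 69), i.e. 49t ≡ 0 (mod 69).
t = 0 satisfies this.
Taking t = 0 gives k = 28 + 49·0 = 28.
Check: 28 mod 49 = 28, 28 mod 69 = 28. ✓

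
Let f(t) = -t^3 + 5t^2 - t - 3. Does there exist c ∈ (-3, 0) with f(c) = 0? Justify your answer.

f(-3) = 72 and f(0) = -3, which have opposite signs.
f is continuous everywhere (it is a polynomial), in particular on [-3, 0].
By the Intermediate Value Theorem f must vanish at some point of (-3, 0).

Yes, f has a root in the interval.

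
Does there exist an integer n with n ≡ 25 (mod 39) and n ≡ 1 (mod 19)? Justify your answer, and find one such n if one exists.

n = 571

gcd(39, 19) = 1, so the Chinese Remainder Theorem guarantees exactly one residue class mod 741 satisfying both.
Write n = 25 + 39t and require 25 + 39t ≡ 1 (mod 19), i.e. 39t ≡ 14 (mod 19).
39 ≡ 1 (mod 19), so this reads 1t ≡ 14 (mod 19). So t ≡ 14 (mod 19).
Taking t = 14 gives n = 25 + 39·14 = 571.
Check: 571 mod 39 = 25, 571 mod 19 = 1. ✓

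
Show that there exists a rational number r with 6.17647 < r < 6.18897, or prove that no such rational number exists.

Multiplying by 11: 11·6.17647 = 67.94117 and 11·6.18897 = 68.07867, so the integer 68 lies strictly between them.
Dividing back, 6.17647 < 68/11 < 6.18897, and 68/11 is rational.

r = 68/11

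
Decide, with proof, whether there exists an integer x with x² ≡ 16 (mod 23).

x = 19

Take x = 19. Then 19² = 361 = 15·23 + 16, so 19² ≡ 16 (mod 23).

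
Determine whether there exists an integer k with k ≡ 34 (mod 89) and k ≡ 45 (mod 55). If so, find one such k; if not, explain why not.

k = 3950

Since 89 and 55 share no common factor, CRT says the pair of congruences has a solution (unique mod 4895).
Write k = 34 + 89t and require 34 + 89t ≡ 45 (mod 55), i.e. 89t ≡ 11 (mod 55).
89 ≡ 34 (mod 55), so this reads 34t ≡ 11 (mod 55). To invert 34 modulo 55: 55 = 1·34 + 21, 34 = 1·21 + 13, 21 = 1·13 + 8, 13 = 1·8 + 5, 8 = 1·5 + 3, 5 = 1·3 + 2, 3 = 1·2 + 1, 2 = 2·1 + 0, and unwinding, 1 = 3 − 1·2 = 3 − (5 − 1·3) = −5 + 2·3 = −5 + 2·(8 − 1·5) = 2·8 − 3·5 = 2·8 − 3·(13 − 1·8) = −3·13 + 5·8 = −3·13 + 5·(21 − 1·13) = 5·21 − 8·13 = 5·21 − 8·(34 − 1·21) = −8·34 + 13·21 = −8·34 + 13·(55 − 1·34) = 13·55 − 21·34. Thus 34⁻¹ ≡ -21 ≡ 34 (mod 55).
Multiplying by 34: t ≡ 34·11 = 374 ≡ 44 (mod 55).
With t = 44: k = 34 + 89·44 = 3950.
Verify: 3950 = 44·89 + 34 and 3950 = 71·55 + 45. ✓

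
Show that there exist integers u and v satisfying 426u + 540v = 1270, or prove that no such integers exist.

Both 426 and 540 are divisible by gcd(426, 540) = 6, hence so is any combination 426u + 540v.
But 1270 = 6·211 + 4, so 6 ∤ 1270.
Hence no integers u, v satisfy the equation.

There are no such integers.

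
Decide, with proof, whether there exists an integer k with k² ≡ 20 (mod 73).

73 is prime, so by Euler's criterion 20 is a square mod 73 iff 20^((73−1)/2) = 20^36 ≡ 1 (mod 73).
Squaring successively (mod 73): 20^2 = 400 ≡ 35; 20^4 ≡ 35² = 1225 ≡ 57; 20^8 ≡ 57² = 3249 ≡ 37; 20^16 ≡ 37² = 1369 ≡ 55; 20^32 ≡ 55² = 3025 ≡ 32.
Since 36 = 32 + 4, 20^36 ≡ 32 · 57; multiplying out mod 73: 32·57 = 1824 ≡ 72. Thus 20^36 ≡ 72 ≡ −1 (mod 73).
By Euler's criterion 20 is a quadratic non-residue mod 73: no k satisfies k² ≡ 20 (mod 73).

There is no such integer.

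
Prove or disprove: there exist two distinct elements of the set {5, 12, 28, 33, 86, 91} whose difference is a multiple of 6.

No, no such pair exists.

Residues mod 6: 5↦5, 12↦0, 28↦4, 33↦3, 86↦2, 91↦1.
All 6 residues are distinct, so no two elements differ by a multiple of 6.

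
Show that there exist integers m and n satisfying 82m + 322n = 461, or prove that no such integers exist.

Both 82 and 322 are divisible by gcd(82, 322) = 2, hence so is any combination 82m + 322n.
However 461 leaves remainder 1 on division by 2.
Hence no integers m, n satisfy the equation.

There are no such integers.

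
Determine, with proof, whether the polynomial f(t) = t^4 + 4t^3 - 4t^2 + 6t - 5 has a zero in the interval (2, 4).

f(2) = 39 and f(4) = 467, both positive, so a sign-change argument is unavailable; we show f keeps this sign on the whole interval.
Substitute t = 2 + u, where 0 < u < 2 on the interval. Expanding, f(2 + u) = u^4 + 12u^3 + 44u^2 + 70u + 39.
The nonzero coefficients here are all positive, so for u > 0 every term is positive (or zero), and the constant term 39 is strictly positive.
Therefore f(t) > 0 throughout (2, 4), and f has no zero there.

f has no root in that interval.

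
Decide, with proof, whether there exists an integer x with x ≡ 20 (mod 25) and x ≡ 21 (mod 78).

Since 25 and 78 share no common factor, CRT says the pair of congruences has a solution (unique mod 1950).
Any solution of the first congruence is x = 20 + 25t; substituting into the second, 25t ≡ 21 − 20 ≡ 1 (mod 78).
Invert 25 mod 78 by the Euclidean algorithm: 78 = 3·25 + 3, 25 = 8·3 + 1, 3 = 3·1 + 0; back-substituting, 1 = 25 − 8·3 = 25 − 8·(78 − 3·25) = −8·78 + 25·25. Hence 25·25 ≡ 1, so 25⁻¹ ≡ 25 (mod 78).
Therefore t ≡ 25·1 = 25 (mod 78).
Taking t = 25 gives x = 20 + 25·25 = 645.
Indeed 645 ≡ 20 (mod 25) and 645 ≡ 21 (mod 78).

x = 645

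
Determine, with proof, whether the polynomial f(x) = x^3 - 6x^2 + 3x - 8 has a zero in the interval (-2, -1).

No.

The endpoint values f(-2) = -46 and f(-1) = -18 are both negative. Claim: f(x) < 0 for every x in (-2, -1).
Shift to the endpoint -1: with x = -1 − u (0 < u < 1), one computes f(-1 − u) = -u^3 - 9u^2 - 18u - 18.
The nonzero coefficients here are all negative, so for u > 0 every term is negative (or zero), and the constant term -18 is strictly negative.
So f is strictly negative on (-2, -1); no root exists in the interval.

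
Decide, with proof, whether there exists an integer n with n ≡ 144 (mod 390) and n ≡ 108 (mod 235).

gcd(390, 235) = 5. If n ≡ 144 (mod 390) and n ≡ 108 (mod 235), then n ≡ 144 (mod 5) and n ≡ 108 (mod 5).
However 144 ≡ 4 and 108 ≡ 3 (mod 5), and 4 ≠ 3.
Hence the system has no solution.

No, no such integer exists.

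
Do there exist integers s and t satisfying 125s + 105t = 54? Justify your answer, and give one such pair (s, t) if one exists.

Any value of 125s + 105t is a multiple of gcd(125, 105) = 5.
But 54 is not a multiple of 5 (it leaves remainder 4).
Therefore 125s + 105t = 54 has no solution in integers.

No, no such integers exist.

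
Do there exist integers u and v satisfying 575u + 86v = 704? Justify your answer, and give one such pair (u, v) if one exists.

u = 44, v = -286

575 and 86 are coprime, so 575u + 86v ranges over all of ℤ.
Euclidean algorithm: 575 = 6·86 + 59, 86 = 1·59 + 27, 59 = 2·27 + 5, 27 = 5·5 + 2, 5 = 2·2 + 1, 2 = 2·1 + 0.
Unwinding: 1 = 5 − 2·2 = 5 − 2·(27 − 5·5) = −2·27 + 11·5 = −2·27 + 11·(59 − 2·27) = 11·59 − 24·27 = 11·59 − 24·(86 − 1·59) = −24·86 + 35·59 = −24·86 + 35·(575 − 6·86) = 35·575 − 234·86, i.e. 575·35 + 86·(-234) = 1.
Times 704: 575·24640 + 86·(-164736) = 704, so (24640, -164736) solves it.
Shifting by a multiple of (86, −575) keeps it a solution: u = 24640 − 286·86 = 44, v = -164736 + 286·575 = -286.
Check: 575·44 + 86·(-286) = 25300 − 24596 = 704. ✓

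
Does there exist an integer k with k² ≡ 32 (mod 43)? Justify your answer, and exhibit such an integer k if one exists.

43 is prime, so by Euler's criterion 32 is a square mod 43 iff 32^((43−1)/2) = 32^21 ≡ 1 (mod 43).
Repeated squaring mod 43: 32^2 = 1024 ≡ 35; 32^4 ≡ 35² = 1225 ≡ 21; 32^8 ≡ 21² = 441 ≡ 11; 32^16 ≡ 11² = 121 ≡ 35.
Since 21 = 16 + 4 + 1, 32^21 ≡ 35 · 21 · 32; multiplying out mod 43: 35·21 = 735 ≡ 4, then 4·32 = 128 ≡ 42. Thus 32^21 ≡ 42 ≡ −1 (mod 43).
The value −1 means 32 is a non-residue modulo 43, so k² ≡ 32 (mod 43) is impossible.

No such integer exists.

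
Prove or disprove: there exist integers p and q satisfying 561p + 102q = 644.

gcd(561, 102) = 51, so every integer of the form 561p + 102q is a multiple of 51.
However 644 leaves remainder 32 on division by 51.
Hence no integers p, q satisfy the equation.

There are no such integers.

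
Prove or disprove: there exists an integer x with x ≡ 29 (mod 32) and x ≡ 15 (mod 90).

x = 285

gcd(32, 90) = 2. A simultaneous solution exists iff 29 ≡ 15 (mod 2); here 29 mod 2 = 1 = 15 mod 2, so it does.
Put x = 29 + 32t, so we need 32t ≡ 76 (mod 90), equivalently (divide by 2) 16t ≡ 38 (mod 45).
Since 16·31 = 496 = 11·45 + 1, the inverse of 16 mod 45 is 31.
Multiplying by 31: t ≡ 31·38 = 1178 ≡ 8 (mod 45).
Then x = 29 + 32·8 = 285.
Verify: 285 = 8·32 + 29 and 285 = 3·90 + 15. ✓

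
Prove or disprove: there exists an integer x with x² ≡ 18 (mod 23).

x = 15 works: 15² = 225, and 225 − 18 = 207 = 9·23.

x = 15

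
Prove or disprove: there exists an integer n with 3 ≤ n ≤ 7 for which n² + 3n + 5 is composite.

n = 5

At n = 5: 5² + 3·5 + 5 = 45 = 3·15, which is composite.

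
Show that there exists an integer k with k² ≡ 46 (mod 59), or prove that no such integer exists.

Take k = 39. Then 39² = 1521 = 25·59 + 46, so 39² ≡ 46 (mod 59).

k = 39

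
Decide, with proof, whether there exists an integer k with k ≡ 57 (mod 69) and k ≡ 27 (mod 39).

k = 885

The moduli are not coprime: gcd(69, 39) = 3. Compatibility requires 3 ∣ (27 − 57) = -30, which holds, so solutions exist.
Put k = 57 + 69t, so we need 69t ≡ 9 (mod 39), equivalently (divide by 3) 23t ≡ 3 (mod 13).
23 ≡ 10 (mod 13), so this reads 10t ≡ 3 (mod 13). Invert 10 mod 13 by the Euclidean algorithm: 13 = 1·10 + 3, 10 = 3·3 + 1, 3 = 3·1 + 0; back-substituting, 1 = 10 − 3·3 = 10 − 3·(13 − 1·10) = −3·13 + 4·10. Hence 10·4 ≡ 1, so 10⁻¹ ≡ 4 (mod 13).
Multiplying by 4: t ≡ 4·3 = 12 (mod 13).
Then k = 57 + 69·12 = 885.
Verify: 885 = 12·69 + 57 and 885 = 22·39 + 27. ✓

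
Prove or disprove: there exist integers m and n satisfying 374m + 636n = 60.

Since gcd(374, 636) = 2 and 60 = 2·30, Bézout's identity guarantees a solution.
Dividing through by 2 reduces the equation to 187m + 318n = 30.
Euclidean algorithm: 318 = 1·187 + 131, 187 = 1·131 + 56, 131 = 2·56 + 19, 56 = 2·19 + 18, 19 = 1·18 + 1, 18 = 18·1 + 0.
Working back up the chain: 1 = 19 − 1·18 = 19 − (56 − 2·19) = −56 + 3·19 = −56 + 3·(131 − 2·56) = 3·131 − 7·56 = 3·131 − 7·(187 − 1·131) = −7·187 + 10·131 = −7·187 + 10·(318 − 1·187) = 10·318 − 17·187. So 187·(-17) + 318·10 = 1.
Multiplying through by 30: m = (-17)·30 = -510, n = 10·30 = 300 is a solution.
Adding 2·318 to m and subtracting 2·187 from n gives the tidier solution (126, -74).
Check: 374·126 + 636·(-74) = 47124 − 47064 = 60. ✓

m = 126, n = -74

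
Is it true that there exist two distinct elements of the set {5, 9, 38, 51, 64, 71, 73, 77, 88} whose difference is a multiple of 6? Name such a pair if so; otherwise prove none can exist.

The pair (5, 71) works.

5 mod 6 = 5 and 71 mod 6 = 5, so 71 − 5 = 66 = 11·6.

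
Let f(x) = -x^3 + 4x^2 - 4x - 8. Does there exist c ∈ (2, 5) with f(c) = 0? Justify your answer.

f has no root in that interval.

The endpoint values f(2) = -8 and f(5) = -53 are both negative. Claim: f(x) < 0 for every x in (2, 5).
Shift to the endpoint 2: with x = 2 + u (0 < u < 3), one computes f(2 + u) = -u^3 - 2u^2 - 8.
The nonzero coefficients here are all negative, so for u > 0 every term is negative (or zero), and the constant term -8 is strictly negative.
Therefore f(x) < 0 throughout (2, 5), and f has no zero there.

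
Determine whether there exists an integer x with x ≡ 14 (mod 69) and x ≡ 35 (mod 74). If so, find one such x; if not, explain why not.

x = 3809

The moduli 69 and 74 are coprime, so by the Chinese Remainder Theorem a unique solution modulo 5106 exists.
Any solution of the first congruence is x = 14 + 69t; substituting into the second, 69t ≡ 35 − 14 ≡ 21 (mod 74).
Invert 69 mod 74 by the Euclidean algorithm: 74 = 1·69 + 5, 69 = 13·5 + 4, 5 = 1·4 + 1, 4 = 4·1 + 0; back-substituting, 1 = 5 − 1·4 = 5 − (69 − 13·5) = −69 + 14·5 = −69 + 14·(74 − 1·69) = 14·74 − 15·69. Hence 69·(-15) ≡ 1, so 69⁻¹ ≡ -15 ≡ 59 (mod 74).
Therefore t ≡ 59·21 = 1239 ≡ 55 (mod 74).
With t = 55: x = 14 + 69·55 = 3809.
Indeed 3809 ≡ 14 (mod 69) and 3809 ≡ 35 (mod 74).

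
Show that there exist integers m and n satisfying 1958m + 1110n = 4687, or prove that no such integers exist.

Both 1958 and 1110 are divisible by gcd(1958, 1110) = 2, hence so is any combination 1958m + 1110n.
But 4687 is not a multiple of 2 (it leaves remainder 1).
So the equation is unsolvable over ℤ.

No such integers exist.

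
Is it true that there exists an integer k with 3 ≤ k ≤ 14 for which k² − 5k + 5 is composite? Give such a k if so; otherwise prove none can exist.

k = 10

At k = 10: 10² − 5·10 + 5 = 55 = 5·11, which is composite.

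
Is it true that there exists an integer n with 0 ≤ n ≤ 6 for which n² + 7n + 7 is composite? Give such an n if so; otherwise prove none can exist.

At n = 1: 1² + 7·1 + 7 = 15 = 3·5, which is composite.

n = 1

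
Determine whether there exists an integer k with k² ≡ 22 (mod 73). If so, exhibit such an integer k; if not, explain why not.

No, no such integer exists.

73 is prime, so by Euler's criterion 22 is a square mod 73 iff 22^((73−1)/2) = 22^36 ≡ 1 (mod 73).
Repeated squaring mod 73: 22^2 = 484 ≡ 46; 22^4 ≡ 46² = 2116 ≡ 72; 22^8 ≡ 72² = 5184 ≡ 1; 22^16 ≡ 1² = 1 ≡ 1; 22^32 ≡ 1² = 1 ≡ 1.
Since 36 = 32 + 4, 22^36 ≡ 1 · 72; multiplying out mod 73: 1·72 = 72 ≡ 72. Thus 22^36 ≡ 72 ≡ −1 (mod 73).
The value −1 means 22 is a non-residue modulo 73, so k² ≡ 22 (mod 73) is impossible.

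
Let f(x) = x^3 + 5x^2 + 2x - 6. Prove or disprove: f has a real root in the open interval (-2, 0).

f(-2) = 2 and f(0) = -6, which have opposite signs.
f is continuous everywhere (it is a polynomial), in particular on [-2, 0].
By the Intermediate Value Theorem f must vanish at some point of (-2, 0).

Such a root exists.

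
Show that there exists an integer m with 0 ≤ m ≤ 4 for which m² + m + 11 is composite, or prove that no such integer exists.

No such integer m in that range exists.

The values for m = 0, 1, …, 4 are 11, 13, 17, 23, 31, and each of these is prime.
So no value in the range makes the expression composite.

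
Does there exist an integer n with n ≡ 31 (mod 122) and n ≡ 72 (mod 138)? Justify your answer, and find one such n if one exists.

There is no such integer.

Reduce both congruences modulo 2, which divides 122 and 138: they say n ≡ 31 (mod 2) and n ≡ 72 (mod 2).
But 31 mod 2 = 1 while 72 mod 2 = 0, a contradiction.
So no integer satisfies both congruences.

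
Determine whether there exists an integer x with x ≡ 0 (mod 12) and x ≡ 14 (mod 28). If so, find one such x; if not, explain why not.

No, no such integer exists.

Reduce both congruences modulo 4, which divides 12 and 28: they say x ≡ 0 (mod 4) and x ≡ 14 (mod 4).
However 0 ≡ 0 and 14 ≡ 2 (mod 4), and 0 ≠ 2.
Therefore no such x exists.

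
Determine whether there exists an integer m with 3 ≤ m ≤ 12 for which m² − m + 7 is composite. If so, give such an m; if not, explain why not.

m = 7

At m = 7: 7² − 7 + 7 = 49 = 7·7, which is composite.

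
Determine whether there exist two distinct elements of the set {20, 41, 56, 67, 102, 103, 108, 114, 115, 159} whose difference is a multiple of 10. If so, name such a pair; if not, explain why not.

Reduce each element modulo 10: 20↦0, 41↦1, 56↦6, 67↦7, 102↦2, 103↦3, 108↦8, 114↦4, 115↦5, 159↦9.
No residue repeats among the 10 elements, so no pair has difference ≡ 0 (mod 10).

No, no such pair exists.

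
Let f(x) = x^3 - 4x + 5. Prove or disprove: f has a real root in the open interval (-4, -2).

Yes, f has a root in the interval.

f(-4) = -43 and f(-2) = 5, which have opposite signs.
f is continuous everywhere (it is a polynomial), in particular on [-4, -2].
By the Intermediate Value Theorem f must vanish at some point of (-4, -2).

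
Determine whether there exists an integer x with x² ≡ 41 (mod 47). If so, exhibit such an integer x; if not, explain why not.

47 is prime, so by Euler's criterion 41 is a square mod 47 iff 41^((47−1)/2) = 41^23 ≡ 1 (mod 47).
Squaring successively (mod 47): 41^2 = 1681 ≡ 36; 41^4 ≡ 36² = 1296 ≡ 27; 41^8 ≡ 27² = 729 ≡ 24; 41^16 ≡ 24² = 576 ≡ 12.
Since 23 = 16 + 4 + 2 + 1, 41^23 ≡ 12 · 27 · 36 · 41; multiplying out mod 47: 12·27 = 324 ≡ 42, then 42·36 = 1512 ≡ 8, then 8·41 = 328 ≡ 46. Thus 41^23 ≡ 46 ≡ −1 (mod 47).
The value −1 means 41 is a non-residue modulo 47, so x² ≡ 41 (mod 47) is impossible.

No, no such integer exists.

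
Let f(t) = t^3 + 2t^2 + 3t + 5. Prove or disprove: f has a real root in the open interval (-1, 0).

Evaluate at the endpoints: f(-1) = 3, f(0) = 5 — same sign (positive).
f'(t) = 3t^2 + 4t + 3 has discriminant 4² − 4·3·3 = -20 < 0, so f' has no real roots and is positive for every real t.
So f is strictly increasing; between -1 and 0 its values lie between f(-1) = 3 and f(0) = 5, all positive. Therefore f has no root in (-1, 0).

f has no root in that interval.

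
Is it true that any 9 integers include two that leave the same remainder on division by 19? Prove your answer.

Try 9 consecutive integers, 15, 16, …, 23. Their remainders mod 19 are 15, 16, 17, 18, 0, 1, 2, 3, 4 — pairwise different, as any 9 ≤ 19 consecutive integers have distinct residues.
Hence this collection has no pair with equal remainders mod 19, disproving the claim.

No, the set {15, 16, 17, 18, 19, 20, 21, 22, 23} is a counterexample.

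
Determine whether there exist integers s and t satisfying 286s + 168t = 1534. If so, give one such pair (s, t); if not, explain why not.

Since gcd(286, 168) = 2 and 1534 = 2·767, Bézout's identity guarantees a solution.
Dividing through by 2 reduces the equation to 143s + 84t = 767.
Euclidean algorithm: 143 = 1·84 + 59, 84 = 1·59 + 25, 59 = 2·25 + 9, 25 = 2·9 + 7, 9 = 1·7 + 2, 7 = 3·2 + 1, 2 = 2·1 + 0.
Working back up the chain: 1 = 7 − 3·2 = 7 − 3·(9 − 1·7) = −3·9 + 4·7 = −3·9 + 4·(25 − 2·9) = 4·25 − 11·9 = 4·25 − 11·(59 − 2·25) = −11·59 + 26·25 = −11·59 + 26·(84 − 1·59) = 26·84 − 37·59 = 26·84 − 37·(143 − 1·84) = −37·143 + 63·84. So 143·(-37) + 84·63 = 1.
Times 767: 143·(-28379) + 84·48321 = 767, so (-28379, 48321) solves it.
Shifting by a multiple of (84, −143) keeps it a solution: s = -28379 + 338·84 = 13, t = 48321 − 338·143 = -13.
Check: 286·13 + 168·(-13) = 3718 − 2184 = 1534. ✓

s = 13, t = -13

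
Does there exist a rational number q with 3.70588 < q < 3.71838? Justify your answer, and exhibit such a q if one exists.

Look for a denominator N such that an integer falls strictly between N·3.70588 and N·3.71838. N = 7 works: 7·3.70588 = 25.94116 < 26 < 26.02866 = 7·3.71838.
Hence 26/7 is a rational number with 3.70588 < 26/7 < 3.71838.

q = 26/7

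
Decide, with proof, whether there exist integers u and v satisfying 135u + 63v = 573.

Both 135 and 63 are divisible by gcd(135, 63) = 9, hence so is any combination 135u + 63v.
But 573 = 9·63 + 6, so 9 ∤ 573.
Therefore 135u + 63v = 573 has no solution in integers.

No, no such integers exist.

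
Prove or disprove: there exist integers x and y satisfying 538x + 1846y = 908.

Since gcd(538, 1846) = 2 and 908 = 2·454, Bézout's identity guarantees a solution.
Dividing through by 2 reduces the equation to 269x + 923y = 454.
Euclidean algorithm: 923 = 3·269 + 116, 269 = 2·116 + 37, 116 = 3·37 + 5, 37 = 7·5 + 2, 5 = 2·2 + 1, 2 = 2·1 + 0.
Back-substituting, 1 = 5 − 2·2 = 5 − 2·(37 − 7·5) = −2·37 + 15·5 = −2·37 + 15·(116 − 3·37) = 15·116 − 47·37 = 15·116 − 47·(269 − 2·116) = −47·269 + 109·116 = −47·269 + 109·(923 − 3·269) = 109·923 − 374·269; that is, 269·(-374) + 923·109 = 1.
Multiplying through by 454: x = (-374)·454 = -169796, y = 109·454 = 49486 is a solution.
Adding 184·923 to x and subtracting 184·269 from y gives the tidier solution (36, -10).
Check: 538·36 + 1846·(-10) = 19368 − 18460 = 908. ✓

x = 36, y = -10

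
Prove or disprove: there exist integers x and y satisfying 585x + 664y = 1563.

x = 619, y = -543

585 and 664 are coprime, so 585x + 664y ranges over all of ℤ.
Run the Euclidean algorithm on 664 and 585: 664 = 1·585 + 79, 585 = 7·79 + 32, 79 = 2·32 + 15, 32 = 2·15 + 2, 15 = 7·2 + 1, 2 = 2·1 + 0.
Unwinding: 1 = 15 − 7·2 = 15 − 7·(32 − 2·15) = −7·32 + 15·15 = −7·32 + 15·(79 − 2·32) = 15·79 − 37·32 = 15·79 − 37·(585 − 7·79) = −37·585 + 274·79 = −37·585 + 274·(664 − 1·585) = 274·664 − 311·585, i.e. 585·(-311) + 664·274 = 1.
Scaling by 1563 gives the particular solution (x, y) = (-486093, 428262).
The general solution is x = -486093 + 664k, y = 428262 − 585k; taking k = 733 gives the smaller pair x = 619, y = -543.
Check: 585·619 + 664·(-543) = 362115 − 360552 = 1563. ✓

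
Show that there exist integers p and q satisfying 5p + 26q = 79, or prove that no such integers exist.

p = 21, q = -1

5 and 26 are coprime, so 5p + 26q ranges over all of ℤ.
Dividing repeatedly: 26 = 5·5 + 1, 5 = 5·1 + 0.
Back-substituting, 1 = 26 − 5·5; that is, 5·(-5) + 26·1 = 1.
Scaling by 79 gives the particular solution (p, q) = (-395, 79).
Adding 16·26 to p and subtracting 16·5 from q gives the tidier solution (21, -1).
Indeed 5·21 + 26·(-1) = 105 − 26 = 79.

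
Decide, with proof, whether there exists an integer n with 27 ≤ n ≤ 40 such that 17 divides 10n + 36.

n = 27

At n = 27 we get 10·27 + 36 = 306, and 306 = 17·18.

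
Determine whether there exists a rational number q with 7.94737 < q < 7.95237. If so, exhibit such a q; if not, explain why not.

q = 159/20

Look for a denominator N such that an integer falls strictly between N·7.94737 and N·7.95237. N = 20 works: 20·7.94737 = 158.94740 < 159 < 159.04740 = 20·7.95237.
So q = 159/20 works: it is a ratio of integers, and dividing 20·7.94737 < 159 < 20·7.95237 through by 20 gives 7.94737 < 159/20 < 7.95237.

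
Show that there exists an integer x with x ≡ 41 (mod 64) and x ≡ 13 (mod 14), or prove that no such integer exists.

Here gcd(64, 14) = 2, and both 41 and 13 leave remainder 1 mod 2, so the system is consistent.
In fact x = 41 itself already satisfies 41 mod 14 = 13.
Check: 41 mod 64 = 41, 41 mod 14 = 13. ✓

x = 41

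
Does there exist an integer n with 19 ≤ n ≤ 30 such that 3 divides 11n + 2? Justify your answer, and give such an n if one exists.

At n = 19 the value 211 is not a multiple of 3. n = 20 works, since 11·20 + 2 = 222 = 74·3.

n = 20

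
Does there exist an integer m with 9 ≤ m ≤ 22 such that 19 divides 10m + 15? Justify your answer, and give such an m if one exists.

No, no such integer m in that range exists.

The values of 10m + 15 for m = 9, 10, …, 22 are 105, 115, 125, 135, 145, 155, 165, 175, 185, 195, 205, 215, 225, 235; reduced mod 19 these are 10, 1, 11, 2, 12, 3, 13, 4, 14, 5, 15, 6, 16, 7.
The residue 0 does not occur, so no m in [9, 22] makes 10m + 15 a multiple of 19.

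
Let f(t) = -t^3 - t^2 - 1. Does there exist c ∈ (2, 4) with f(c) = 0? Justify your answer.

f(2) = -13 and f(4) = -81, both negative, so a sign-change argument is unavailable; we show f keeps this sign on the whole interval.
Shift to the endpoint 2: with t = 2 + u (0 < u < 2), one computes f(2 + u) = -u^3 - 7u^2 - 16u - 13.
All 4 nonzero coefficients of this polynomial in u are negative; hence for u > 0 the value is a sum of negative terms (the constant -13 among them).
So f is strictly negative on (2, 4); no root exists in the interval.

f has no root in that interval.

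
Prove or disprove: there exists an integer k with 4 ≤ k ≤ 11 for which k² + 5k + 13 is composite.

At k = 11: 11² + 5·11 + 13 = 189 = 3·63, which is composite.

k = 11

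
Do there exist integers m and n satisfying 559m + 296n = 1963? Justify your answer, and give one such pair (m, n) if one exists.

m = 93, n = -169

Since gcd(559, 296) = 1, every integer is an integer combination of 559 and 296.
Run the Euclidean algorithm on 559 and 296: 559 = 1·296 + 263, 296 = 1·263 + 33, 263 = 7·33 + 32, 33 = 1·32 + 1, 32 = 32·1 + 0.
Unwinding: 1 = 33 − 1·32 = 33 − (263 − 7·33) = −263 + 8·33 = −263 + 8·(296 − 1·263) = 8·296 − 9·263 = 8·296 − 9·(559 − 1·296) = −9·559 + 17·296, i.e. 559·(-9) + 296·17 = 1.
Scaling by 1963 gives the particular solution (m, n) = (-17667, 33371).
The general solution is m = -17667 + 296k, n = 33371 − 559k; taking k = 60 gives the smaller pair m = 93, n = -169.
Indeed 559·93 + 296·(-169) = 51987 − 50024 = 1963.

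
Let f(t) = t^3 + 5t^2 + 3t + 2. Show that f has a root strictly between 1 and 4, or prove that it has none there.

No such root exists.

f(1) = 11 and f(4) = 158, both positive, so a sign-change argument is unavailable; we show f keeps this sign on the whole interval.
Substitute t = 1 + u, where 0 < u < 3 on the interval. Expanding, f(1 + u) = u^3 + 8u^2 + 16u + 11.
The nonzero coefficients here are all positive, so for u > 0 every term is positive (or zero), and the constant term 11 is strictly positive.
So f is strictly positive on (1, 4); no root exists in the interval.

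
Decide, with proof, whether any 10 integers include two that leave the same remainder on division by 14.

Consider the 10 integers 5, 6, …, 14. They lie in distinct residue classes modulo 14, since 10 ≤ 14.
So no two of them leave the same remainder on division by 14; the claim fails for this set.

No, the set {5, 6, 7, 8, 9, 10, 11, 12, 13, 14} is a counterexample.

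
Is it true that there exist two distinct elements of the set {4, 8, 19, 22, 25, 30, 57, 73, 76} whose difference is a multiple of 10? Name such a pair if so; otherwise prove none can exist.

Two integers differ by a multiple of 10 exactly when they have the same residue mod 10. The residues are 4↦4, 8↦8, 19↦9, 22↦2, 25↦5, 30↦0, 57↦7, 73↦3, 76↦6.
No residue repeats among the 9 elements, so no pair has difference ≡ 0 (mod 10).

No, no such pair exists.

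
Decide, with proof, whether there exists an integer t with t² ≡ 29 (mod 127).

No such integer exists.

Apply Euler's criterion with the prime 127: 29 is a quadratic residue iff 29^63 ≡ 1 (mod 127), and a non-residue iff it is ≡ −1.
Repeated squaring mod 127: 29^2 = 841 ≡ 79; 29^4 ≡ 79² = 6241 ≡ 18; 29^8 ≡ 18² = 324 ≡ 70; 29^16 ≡ 70² = 4900 ≡ 74; 29^32 ≡ 74² = 5476 ≡ 15.
Since 63 = 32 + 16 + 8 + 4 + 2 + 1, 29^63 ≡ 15 · 74 · 70 · 18 · 79 · 29; multiplying out mod 127: 15·74 = 1110 ≡ 94, then 94·70 = 6580 ≡ 103, then 103·18 = 1854 ≡ 76, then 76·79 = 6004 ≡ 35, then 35·29 = 1015 ≡ 126. Thus 29^63 ≡ 126 ≡ −1 (mod 127).
By Euler's criterion 29 is a quadratic non-residue mod 127: no t satisfies t² ≡ 29 (mod 127).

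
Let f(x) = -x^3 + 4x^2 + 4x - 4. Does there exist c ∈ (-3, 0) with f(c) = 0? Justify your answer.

f(-3) = 47 and f(0) = -4, which have opposite signs.
As a polynomial, f is continuous on every closed interval.
By the Intermediate Value Theorem, f takes the value 0 somewhere in the open interval.

Such a root exists.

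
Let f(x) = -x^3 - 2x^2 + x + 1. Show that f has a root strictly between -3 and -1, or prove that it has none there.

f(-3) = 7 and f(-1) = -1, which have opposite signs.
f is continuous everywhere (it is a polynomial), in particular on [-3, -1].
By the Intermediate Value Theorem f must vanish at some point of (-3, -1).

Yes, f has a root in the interval.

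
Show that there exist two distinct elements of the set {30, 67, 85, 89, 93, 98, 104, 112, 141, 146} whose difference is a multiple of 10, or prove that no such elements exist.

There is no such pair.

Residues mod 10: 30↦0, 67↦7, 85↦5, 89↦9, 93↦3, 98↦8, 104↦4, 112↦2, 141↦1, 146↦6.
All 10 residues are distinct, so no two elements differ by a multiple of 10.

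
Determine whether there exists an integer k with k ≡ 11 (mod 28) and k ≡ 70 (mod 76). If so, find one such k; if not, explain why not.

gcd(28, 76) = 4. If k ≡ 11 (mod 28) and k ≡ 70 (mod 76), then k ≡ 11 (mod 4) and k ≡ 70 (mod 4).
But 11 mod 4 = 3 while 70 mod 4 = 2, a contradiction.
Therefore no such k exists.

No such integer exists.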